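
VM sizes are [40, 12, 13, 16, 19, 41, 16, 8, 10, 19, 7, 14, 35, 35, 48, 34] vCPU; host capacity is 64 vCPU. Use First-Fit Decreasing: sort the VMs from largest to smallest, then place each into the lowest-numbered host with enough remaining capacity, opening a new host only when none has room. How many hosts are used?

6

Sorted descending: 48, 41, 40, 35, 35, 34, 19, 19, 16, 16, 14, 13, 12, 10, 8, 7.
48 vCPU → host 1 (remaining 16 vCPU)
41 vCPU → host 2 (remaining 23 vCPU)
40 vCPU → host 3 (remaining 24 vCPU)
35 vCPU → host 4 (remaining 29 vCPU)
35 vCPU → host 5 (remaining 29 vCPU)
34 vCPU → host 6 (remaining 30 vCPU)
19 vCPU → host 2 (remaining 4 vCPU)
19 vCPU → host 3 (remaining 5 vCPU)
16 vCPU → host 1 (remaining 0 vCPU)
16 vCPU → host 4 (remaining 13 vCPU)
14 vCPU → host 5 (remaining 15 vCPU)
13 vCPU → host 4 (remaining 0 vCPU)
12 vCPU → host 5 (remaining 3 vCPU)
10 vCPU → host 6 (remaining 20 vCPU)
8 vCPU → host 6 (remaining 12 vCPU)
7 vCPU → host 6 (remaining 5 vCPU)
Final hosts: [48,16] [41,19] [40,19] [35,16,13] [35,14,12] [34,10,8,7].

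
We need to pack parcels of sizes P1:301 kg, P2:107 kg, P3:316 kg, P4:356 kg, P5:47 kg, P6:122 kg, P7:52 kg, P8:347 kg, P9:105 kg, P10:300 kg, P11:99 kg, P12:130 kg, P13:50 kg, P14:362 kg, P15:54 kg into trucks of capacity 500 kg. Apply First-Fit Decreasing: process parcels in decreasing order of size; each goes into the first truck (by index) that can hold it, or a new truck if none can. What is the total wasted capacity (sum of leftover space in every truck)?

Sorted descending: 362, 356, 347, 316, 301, 300, 130, 122, 107, 105, 99, 54, 52, 50, 47.
362 kg → truck 1 (remaining 138 kg)
356 kg → truck 2 (remaining 144 kg)
347 kg → truck 3 (remaining 153 kg)
316 kg → truck 4 (remaining 184 kg)
301 kg → truck 5 (remaining 199 kg)
300 kg → truck 6 (remaining 200 kg)
130 kg → truck 1 (remaining 8 kg)
122 kg → truck 2 (remaining 22 kg)
107 kg → truck 3 (remaining 46 kg)
105 kg → truck 4 (remaining 79 kg)
99 kg → truck 5 (remaining 100 kg)
54 kg → truck 4 (remaining 25 kg)
52 kg → truck 5 (remaining 48 kg)
50 kg → truck 6 (remaining 150 kg)
47 kg → truck 5 (remaining 1 kg)
6 trucks × 500 kg = 3000 kg; used 2748 kg; unused 252 kg.

252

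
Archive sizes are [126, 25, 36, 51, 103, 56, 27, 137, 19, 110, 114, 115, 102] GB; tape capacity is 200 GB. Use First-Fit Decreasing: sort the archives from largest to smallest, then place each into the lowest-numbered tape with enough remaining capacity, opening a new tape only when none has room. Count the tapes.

Sorted descending: 137, 126, 115, 114, 110, 103, 102, 56, 51, 36, 27, 25, 19.
tape 1: place 137 GB, 63 GB left
tape 2: place 126 GB, 74 GB left
tape 3: place 115 GB, 85 GB left
tape 4: place 114 GB, 86 GB left
tape 5: place 110 GB, 90 GB left
tape 6: place 103 GB, 97 GB left
tape 7: place 102 GB, 98 GB left
tape 1: place 56 GB, 7 GB left
tape 2: place 51 GB, 23 GB left
tape 3: place 36 GB, 49 GB left
tape 3: place 27 GB, 22 GB left
tape 4: place 25 GB, 61 GB left
tape 2: place 19 GB, 4 GB left
Final tapes: [137,56] [126,51,19] [115,36,27] [114,25] [110] [103] [102].

7 tapes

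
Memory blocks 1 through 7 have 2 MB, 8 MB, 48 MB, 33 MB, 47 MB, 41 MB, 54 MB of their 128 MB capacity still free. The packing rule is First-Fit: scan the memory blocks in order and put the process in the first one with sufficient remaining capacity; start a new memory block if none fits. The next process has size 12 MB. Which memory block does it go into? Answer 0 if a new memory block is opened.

3

Memory blocks with room: memory block 3 (48 MB), memory block 4 (33 MB), memory block 5 (47 MB), memory block 6 (41 MB), memory block 7 (54 MB).
The first with room is memory block 3.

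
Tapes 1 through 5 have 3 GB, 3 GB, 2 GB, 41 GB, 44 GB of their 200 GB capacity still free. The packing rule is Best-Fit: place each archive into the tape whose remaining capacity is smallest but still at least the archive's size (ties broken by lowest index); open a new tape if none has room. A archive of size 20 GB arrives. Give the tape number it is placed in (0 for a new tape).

4

Tapes with room: tape 4 (41 GB), tape 5 (44 GB).
Tightest fit is tape 4 with 41 GB free.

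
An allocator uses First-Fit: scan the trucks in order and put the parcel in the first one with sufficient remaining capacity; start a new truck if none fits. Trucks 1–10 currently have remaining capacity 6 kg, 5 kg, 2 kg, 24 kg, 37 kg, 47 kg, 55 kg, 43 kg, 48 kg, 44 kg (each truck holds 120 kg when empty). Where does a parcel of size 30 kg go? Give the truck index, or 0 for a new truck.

Trucks with room: truck 5 (37 kg), truck 6 (47 kg), truck 7 (55 kg), truck 8 (43 kg), truck 9 (48 kg), truck 10 (44 kg).
The first with room is truck 5.

5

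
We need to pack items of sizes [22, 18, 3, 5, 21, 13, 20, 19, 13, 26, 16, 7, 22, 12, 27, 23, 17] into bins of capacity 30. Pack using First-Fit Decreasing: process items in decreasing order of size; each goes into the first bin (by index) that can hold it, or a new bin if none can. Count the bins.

11 bins

Sorted descending: 27, 26, 23, 22, 22, 21, 20, 19, 18, 17, 16, 13, 13, 12, 7, 5, 3.
27 → bin 1 (remaining 3)
26 → bin 2 (remaining 4)
23 → bin 3 (remaining 7)
22 → bin 4 (remaining 8)
22 → bin 5 (remaining 8)
21 → bin 6 (remaining 9)
20 → bin 7 (remaining 10)
19 → bin 8 (remaining 11)
18 → bin 9 (remaining 12)
17 → bin 10 (remaining 13)
16 → bin 11 (remaining 14)
13 → bin 10 (remaining 0)
13 → bin 11 (remaining 1)
12 → bin 9 (remaining 0)
7 → bin 3 (remaining 0)
5 → bin 4 (remaining 3)
3 → bin 1 (remaining 0)
Final bins: [27,3] [26] [23,7] [22,5] [22] [21] [20] [19] [18,12] [17,13] [16,13].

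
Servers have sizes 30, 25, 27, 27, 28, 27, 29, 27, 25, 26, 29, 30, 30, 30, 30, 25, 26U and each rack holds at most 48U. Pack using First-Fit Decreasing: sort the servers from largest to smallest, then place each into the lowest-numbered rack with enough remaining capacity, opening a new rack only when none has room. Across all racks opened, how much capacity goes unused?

345

Sorted descending: 30, 30, 30, 30, 30, 29, 29, 28, 27, 27, 27, 27, 26, 26, 25, 25, 25.
30U → rack 1 (remaining 18U)
30U → rack 2 (remaining 18U)
30U → rack 3 (remaining 18U)
30U → rack 4 (remaining 18U)
30U → rack 5 (remaining 18U)
29U → rack 6 (remaining 19U)
29U → rack 7 (remaining 19U)
28U → rack 8 (remaining 20U)
27U → rack 9 (remaining 21U)
27U → rack 10 (remaining 21U)
27U → rack 11 (remaining 21U)
27U → rack 12 (remaining 21U)
26U → rack 13 (remaining 22U)
26U → rack 14 (remaining 22U)
25U → rack 15 (remaining 23U)
25U → rack 16 (remaining 23U)
25U → rack 17 (remaining 23U)
17 racks × 48U = 816U; used 471U; unused 345U.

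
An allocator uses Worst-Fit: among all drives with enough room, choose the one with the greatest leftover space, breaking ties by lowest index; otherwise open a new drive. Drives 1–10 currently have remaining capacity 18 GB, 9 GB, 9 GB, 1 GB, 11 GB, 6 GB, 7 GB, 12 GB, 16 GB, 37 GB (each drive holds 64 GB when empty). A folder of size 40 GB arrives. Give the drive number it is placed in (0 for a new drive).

No drive has ≥ 40 GB free, so a new drive is opened.

0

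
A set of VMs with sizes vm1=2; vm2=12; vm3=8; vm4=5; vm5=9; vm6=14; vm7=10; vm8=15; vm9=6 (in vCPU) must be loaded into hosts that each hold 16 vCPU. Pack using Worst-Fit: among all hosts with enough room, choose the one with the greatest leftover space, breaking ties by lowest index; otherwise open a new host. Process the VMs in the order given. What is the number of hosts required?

6 hosts

vm1 (2 vCPU) → host 1 (remaining 14 vCPU)
vm2 (12 vCPU) → host 1 (remaining 2 vCPU)
vm3 (8 vCPU) → host 2 (remaining 8 vCPU)
vm4 (5 vCPU) → host 2 (remaining 3 vCPU)
vm5 (9 vCPU) → host 3 (remaining 7 vCPU)
vm6 (14 vCPU) → host 4 (remaining 2 vCPU)
vm7 (10 vCPU) → host 5 (remaining 6 vCPU)
vm8 (15 vCPU) → host 6 (remaining 1 vCPU)
vm9 (6 vCPU) → host 3 (remaining 1 vCPU)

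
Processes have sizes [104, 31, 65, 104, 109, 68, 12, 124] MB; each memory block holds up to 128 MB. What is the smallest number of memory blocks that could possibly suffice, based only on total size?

Total size = 104 + 31 + 65 + 104 + 109 + 68 + 12 + 124 = 617 MB.
⌈617 / 128⌉ = 5.

5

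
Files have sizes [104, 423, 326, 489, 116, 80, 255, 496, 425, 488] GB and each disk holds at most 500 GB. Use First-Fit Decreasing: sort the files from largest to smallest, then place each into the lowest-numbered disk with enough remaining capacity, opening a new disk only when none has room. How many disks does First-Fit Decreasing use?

7 disks

Sorted descending: 496, 489, 488, 425, 423, 326, 255, 116, 104, 80.
496 GB → disk 1 (remaining 4 GB)
489 GB → disk 2 (remaining 11 GB)
488 GB → disk 3 (remaining 12 GB)
425 GB → disk 4 (remaining 75 GB)
423 GB → disk 5 (remaining 77 GB)
326 GB → disk 6 (remaining 174 GB)
255 GB → disk 7 (remaining 245 GB)
116 GB → disk 6 (remaining 58 GB)
104 GB → disk 7 (remaining 141 GB)
80 GB → disk 7 (remaining 61 GB)
Final disks: [496] [489] [488] [425] [423] [326,116] [255,104,80].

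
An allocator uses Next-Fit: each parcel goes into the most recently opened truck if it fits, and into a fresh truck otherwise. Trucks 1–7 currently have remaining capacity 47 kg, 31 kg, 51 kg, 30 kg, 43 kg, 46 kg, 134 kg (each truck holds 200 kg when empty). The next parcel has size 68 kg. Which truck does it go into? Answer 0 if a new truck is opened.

Next-Fit only looks at truck 7, which has 134 kg free.
68 kg fits there.

7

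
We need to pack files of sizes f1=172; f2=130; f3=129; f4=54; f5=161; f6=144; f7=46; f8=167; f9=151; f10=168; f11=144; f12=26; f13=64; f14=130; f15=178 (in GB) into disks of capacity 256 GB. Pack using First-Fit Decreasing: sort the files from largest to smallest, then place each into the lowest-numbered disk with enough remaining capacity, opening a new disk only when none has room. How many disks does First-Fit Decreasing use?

11 disks

Sorted descending: 178, 172, 168, 167, 161, 151, 144, 144, 130, 130, 129, 64, 54, 46, 26.
178 GB → disk 1 (remaining 78 GB)
172 GB → disk 2 (remaining 84 GB)
168 GB → disk 3 (remaining 88 GB)
167 GB → disk 4 (remaining 89 GB)
161 GB → disk 5 (remaining 95 GB)
151 GB → disk 6 (remaining 105 GB)
144 GB → disk 7 (remaining 112 GB)
144 GB → disk 8 (remaining 112 GB)
130 GB → disk 9 (remaining 126 GB)
130 GB → disk 10 (remaining 126 GB)
129 GB → disk 11 (remaining 127 GB)
64 GB → disk 1 (remaining 14 GB)
54 GB → disk 2 (remaining 30 GB)
46 GB → disk 3 (remaining 42 GB)
26 GB → disk 2 (remaining 4 GB)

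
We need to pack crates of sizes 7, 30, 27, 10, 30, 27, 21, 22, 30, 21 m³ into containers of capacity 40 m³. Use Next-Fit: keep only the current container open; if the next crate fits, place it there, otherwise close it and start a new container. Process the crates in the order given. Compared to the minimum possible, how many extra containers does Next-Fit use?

Next-Fit: [7,30] [27,10] [30] [27] [21] [22] [30] [21] → 8 containers.
8 crates exceed 20 m³ (half the capacity), and no two of those can share a container, so at least 8 containers are needed.
So 8 is already optimal.

0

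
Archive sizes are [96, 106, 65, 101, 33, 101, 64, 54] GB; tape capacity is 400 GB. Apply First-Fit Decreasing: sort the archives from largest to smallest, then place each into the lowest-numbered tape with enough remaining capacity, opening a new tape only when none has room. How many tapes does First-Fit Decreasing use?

2 tapes

Sorted descending: 106, 101, 101, 96, 65, 64, 54, 33.
tape 1: place 106 GB, 294 GB left
tape 1: place 101 GB, 193 GB left
tape 1: place 101 GB, 92 GB left
tape 2: place 96 GB, 304 GB left
tape 1: place 65 GB, 27 GB left
tape 2: place 64 GB, 240 GB left
tape 2: place 54 GB, 186 GB left
tape 2: place 33 GB, 153 GB left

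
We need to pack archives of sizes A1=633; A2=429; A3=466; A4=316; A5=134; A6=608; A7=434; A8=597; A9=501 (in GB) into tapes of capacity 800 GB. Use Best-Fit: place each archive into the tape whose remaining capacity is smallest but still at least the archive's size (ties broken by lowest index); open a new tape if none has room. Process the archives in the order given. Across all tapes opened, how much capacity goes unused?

1482

Put A1 (633 GB) in tape 1; 167 GB remain.
Put A2 (429 GB) in tape 2; 371 GB remain.
Put A3 (466 GB) in tape 3; 334 GB remain.
Put A4 (316 GB) in tape 3; 18 GB remain.
Put A5 (134 GB) in tape 1; 33 GB remain.
Put A6 (608 GB) in tape 4; 192 GB remain.
Put A7 (434 GB) in tape 5; 366 GB remain.
Put A8 (597 GB) in tape 6; 203 GB remain.
Put A9 (501 GB) in tape 7; 299 GB remain.
7 tapes × 800 GB = 5600 GB; used 4118 GB; unused 1482 GB.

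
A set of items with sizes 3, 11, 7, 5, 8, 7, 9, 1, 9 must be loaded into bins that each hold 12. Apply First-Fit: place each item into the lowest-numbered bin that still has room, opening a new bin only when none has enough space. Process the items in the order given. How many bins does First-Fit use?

Put 3 in bin 1; 9 remain.
Put 11 in bin 2; 1 remain.
Put 7 in bin 1; 2 remain.
Put 5 in bin 3; 7 remain.
Put 8 in bin 4; 4 remain.
Put 7 in bin 3; 0 remain.
Put 9 in bin 5; 3 remain.
Put 1 in bin 1; 1 remain.
Put 9 in bin 6; 3 remain.

6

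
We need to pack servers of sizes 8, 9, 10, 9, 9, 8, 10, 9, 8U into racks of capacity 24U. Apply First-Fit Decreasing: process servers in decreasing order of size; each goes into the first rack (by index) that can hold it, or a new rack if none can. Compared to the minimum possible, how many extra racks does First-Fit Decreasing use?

0

First-Fit Decreasing: [10,10] [9,9] [9,9] [8,8,8] → 4 racks.
Total size 80U; any packing needs at least ⌈80/24⌉ = 4 racks.
So 4 is already optimal.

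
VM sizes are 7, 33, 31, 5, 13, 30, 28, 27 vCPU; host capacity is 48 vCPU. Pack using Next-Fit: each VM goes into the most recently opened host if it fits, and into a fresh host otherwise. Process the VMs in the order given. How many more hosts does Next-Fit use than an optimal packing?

0

Next-Fit: [7,33] [31,5] [13,30] [28] [27] → 5 hosts.
5 VMs exceed 24 vCPU (half the capacity), and no two of those can share a host, so at least 5 hosts are needed.
So 5 is already optimal.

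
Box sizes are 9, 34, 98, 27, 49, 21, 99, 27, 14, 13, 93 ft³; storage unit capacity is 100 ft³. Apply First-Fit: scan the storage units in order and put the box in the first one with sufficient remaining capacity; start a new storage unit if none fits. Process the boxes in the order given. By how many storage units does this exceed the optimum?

1

First-Fit: [9,34,27,21] [98] [49,27,14] [99] [13] [93] → 6 storage units.
Total size 484 ft³; any packing needs at least ⌈484/100⌉ = 5 storage units.
An optimal packing achieves that bound: [99] [98] [93] [49,34,14] [27,27,21,13,9] → 5 storage units.
Excess: 6 − 5 = 1.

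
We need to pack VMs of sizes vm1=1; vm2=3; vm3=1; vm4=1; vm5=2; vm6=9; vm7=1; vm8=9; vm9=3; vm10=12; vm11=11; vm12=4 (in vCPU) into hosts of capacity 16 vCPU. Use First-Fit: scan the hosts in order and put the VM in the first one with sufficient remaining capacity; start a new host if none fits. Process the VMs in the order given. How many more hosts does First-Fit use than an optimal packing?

1

First-Fit: [1,3,1,1,2,1,3,4] [9] [9] [12] [11] → 5 hosts.
Total size 57 vCPU; any packing needs at least ⌈57/16⌉ = 4 hosts.
An optimal packing achieves that bound: [12,4] [11,3,2] [9,3,1,1,1,1] [9] → 4 hosts.
Excess: 5 − 4 = 1.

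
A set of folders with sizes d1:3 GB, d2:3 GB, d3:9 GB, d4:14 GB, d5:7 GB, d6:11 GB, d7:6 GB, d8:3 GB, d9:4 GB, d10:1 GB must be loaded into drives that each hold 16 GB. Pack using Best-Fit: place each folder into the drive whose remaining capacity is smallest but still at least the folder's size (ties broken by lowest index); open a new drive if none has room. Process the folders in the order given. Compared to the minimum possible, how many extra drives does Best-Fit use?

0

Best-Fit: [3,3,9,1] [14] [7,6,3] [11,4] → 4 drives.
Total size 61 GB; any packing needs at least ⌈61/16⌉ = 4 drives.
So 4 is already optimal.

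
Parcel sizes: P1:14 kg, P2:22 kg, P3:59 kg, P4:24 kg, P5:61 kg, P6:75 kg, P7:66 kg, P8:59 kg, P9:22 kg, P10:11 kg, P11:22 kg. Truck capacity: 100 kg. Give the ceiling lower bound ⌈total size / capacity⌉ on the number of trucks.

5

Total size = 14 + 22 + 59 + 24 + 61 + 75 + 66 + 59 + 22 + 11 + 22 = 435 kg.
⌈435 / 100⌉ = 5.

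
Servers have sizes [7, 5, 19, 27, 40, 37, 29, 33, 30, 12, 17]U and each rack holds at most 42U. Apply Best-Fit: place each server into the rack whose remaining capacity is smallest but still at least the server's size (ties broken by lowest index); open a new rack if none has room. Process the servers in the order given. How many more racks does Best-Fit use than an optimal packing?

1

Best-Fit: [7,5,19] [27] [40] [37] [29] [33] [30,12] [17] → 8 racks.
Total size 256U; any packing needs at least ⌈256/42⌉ = 7 racks.
An optimal packing achieves that bound: [40] [37,5] [33,7] [30,12] [29] [27] [19,17] → 7 racks.
Excess: 8 − 7 = 1.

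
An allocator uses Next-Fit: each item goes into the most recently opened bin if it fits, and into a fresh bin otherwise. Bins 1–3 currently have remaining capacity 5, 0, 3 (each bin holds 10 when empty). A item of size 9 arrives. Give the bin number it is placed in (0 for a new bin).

Next-Fit only looks at bin 3, which has 3 free.
9 does not fit, so a new bin is opened.

0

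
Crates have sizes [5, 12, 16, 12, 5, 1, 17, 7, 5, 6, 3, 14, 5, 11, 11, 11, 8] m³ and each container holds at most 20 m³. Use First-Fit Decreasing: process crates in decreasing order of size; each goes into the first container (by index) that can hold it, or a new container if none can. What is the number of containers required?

9

Sorted descending: 17, 16, 14, 12, 12, 11, 11, 11, 8, 7, 6, 5, 5, 5, 5, 3, 1.
Put 17 m³ in container 1; 3 m³ remain.
Put 16 m³ in container 2; 4 m³ remain.
Put 14 m³ in container 3; 6 m³ remain.
Put 12 m³ in container 4; 8 m³ remain.
Put 12 m³ in container 5; 8 m³ remain.
Put 11 m³ in container 6; 9 m³ remain.
Put 11 m³ in container 7; 9 m³ remain.
Put 11 m³ in container 8; 9 m³ remain.
Put 8 m³ in container 4; 0 m³ remain.
Put 7 m³ in container 5; 1 m³ remain.
Put 6 m³ in container 3; 0 m³ remain.
Put 5 m³ in container 6; 4 m³ remain.
Put 5 m³ in container 7; 4 m³ remain.
Put 5 m³ in container 8; 4 m³ remain.
Put 5 m³ in container 9; 15 m³ remain.
Put 3 m³ in container 1; 0 m³ remain.
Put 1 m³ in container 2; 3 m³ remain.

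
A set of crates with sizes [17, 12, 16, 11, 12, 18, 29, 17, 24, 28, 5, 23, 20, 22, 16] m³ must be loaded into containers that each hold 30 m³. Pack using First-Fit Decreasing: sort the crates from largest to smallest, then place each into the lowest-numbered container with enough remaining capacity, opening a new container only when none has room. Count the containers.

11

Sorted descending: 29, 28, 24, 23, 22, 20, 18, 17, 17, 16, 16, 12, 12, 11, 5.
container 1: place 29 m³, 1 m³ left
container 2: place 28 m³, 2 m³ left
container 3: place 24 m³, 6 m³ left
container 4: place 23 m³, 7 m³ left
container 5: place 22 m³, 8 m³ left
container 6: place 20 m³, 10 m³ left
container 7: place 18 m³, 12 m³ left
container 8: place 17 m³, 13 m³ left
container 9: place 17 m³, 13 m³ left
container 10: place 16 m³, 14 m³ left
container 11: place 16 m³, 14 m³ left
container 7: place 12 m³, 0 m³ left
container 8: place 12 m³, 1 m³ left
container 9: place 11 m³, 2 m³ left
container 3: place 5 m³, 1 m³ left
Final containers: [29] [28] [24,5] [23] [22] [20] [18,12] [17,12] [17,11] [16] [16].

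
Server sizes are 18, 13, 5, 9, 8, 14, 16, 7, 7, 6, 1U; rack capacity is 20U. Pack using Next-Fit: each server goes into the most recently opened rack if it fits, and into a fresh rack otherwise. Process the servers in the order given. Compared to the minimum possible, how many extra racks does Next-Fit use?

Next-Fit: [18] [13,5] [9,8] [14] [16] [7,7,6] [1] → 7 racks.
Total size 104U; any packing needs at least ⌈104/20⌉ = 6 racks.
An optimal packing achieves that bound: [18,1] [16] [14,6] [13,7] [9,8] [7,5] → 6 racks.
Excess: 7 − 6 = 1.

1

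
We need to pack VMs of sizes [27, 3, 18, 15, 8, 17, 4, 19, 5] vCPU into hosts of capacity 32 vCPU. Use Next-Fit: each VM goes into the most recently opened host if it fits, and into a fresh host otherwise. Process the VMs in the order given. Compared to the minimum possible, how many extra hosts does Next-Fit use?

1

Next-Fit: [27,3] [18] [15,8] [17,4] [19,5] → 5 hosts.
Total size 116 vCPU; any packing needs at least ⌈116/32⌉ = 4 hosts.
An optimal packing achieves that bound: [27,5] [19,8,4] [18,3] [17,15] → 4 hosts.
Excess: 5 − 4 = 1.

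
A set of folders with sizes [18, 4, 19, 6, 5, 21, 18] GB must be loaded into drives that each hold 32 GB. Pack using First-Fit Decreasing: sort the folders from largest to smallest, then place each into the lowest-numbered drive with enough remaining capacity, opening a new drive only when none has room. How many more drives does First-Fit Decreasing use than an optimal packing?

0

First-Fit Decreasing: [21,6,5] [19,4] [18] [18] → 4 drives.
4 folders exceed 16 GB (half the capacity), and no two of those can share a drive, so at least 4 drives are needed.
So 4 is already optimal.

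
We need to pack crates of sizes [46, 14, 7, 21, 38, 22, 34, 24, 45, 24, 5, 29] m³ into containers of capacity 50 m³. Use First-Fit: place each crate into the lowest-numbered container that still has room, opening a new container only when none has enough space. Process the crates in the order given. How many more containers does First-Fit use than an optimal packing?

First-Fit: [46] [14,7,21,5] [38] [22,24] [34] [45] [24] [29] → 8 containers.
Total size 309 m³; any packing needs at least ⌈309/50⌉ = 7 containers.
An optimal packing achieves that bound: [46] [45,5] [38,7] [34,14] [29,21] [24,24] [22] → 7 containers.
Excess: 8 − 7 = 1.

1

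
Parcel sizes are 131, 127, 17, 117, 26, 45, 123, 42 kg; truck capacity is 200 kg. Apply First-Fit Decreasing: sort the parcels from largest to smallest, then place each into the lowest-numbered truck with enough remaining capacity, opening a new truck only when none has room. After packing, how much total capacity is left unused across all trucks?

Sorted descending: 131, 127, 123, 117, 45, 42, 26, 17.
truck 1: place 131 kg, 69 kg left
truck 2: place 127 kg, 73 kg left
truck 3: place 123 kg, 77 kg left
truck 4: place 117 kg, 83 kg left
truck 1: place 45 kg, 24 kg left
truck 2: place 42 kg, 31 kg left
truck 2: place 26 kg, 5 kg left
truck 1: place 17 kg, 7 kg left
4 trucks × 200 kg = 800 kg; used 628 kg; unused 172 kg.

172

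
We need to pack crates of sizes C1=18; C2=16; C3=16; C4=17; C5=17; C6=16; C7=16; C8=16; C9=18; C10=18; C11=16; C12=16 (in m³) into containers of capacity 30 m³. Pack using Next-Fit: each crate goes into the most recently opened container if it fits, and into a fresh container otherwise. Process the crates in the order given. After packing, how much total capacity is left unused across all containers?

160

container 1: place C1 (18 m³), 12 m³ left
container 2: place C2 (16 m³), 14 m³ left
container 3: place C3 (16 m³), 14 m³ left
container 4: place C4 (17 m³), 13 m³ left
container 5: place C5 (17 m³), 13 m³ left
container 6: place C6 (16 m³), 14 m³ left
container 7: place C7 (16 m³), 14 m³ left
container 8: place C8 (16 m³), 14 m³ left
container 9: place C9 (18 m³), 12 m³ left
container 10: place C10 (18 m³), 12 m³ left
container 11: place C11 (16 m³), 14 m³ left
container 12: place C12 (16 m³), 14 m³ left
12 containers × 30 m³ = 360 m³; used 200 m³; unused 160 m³.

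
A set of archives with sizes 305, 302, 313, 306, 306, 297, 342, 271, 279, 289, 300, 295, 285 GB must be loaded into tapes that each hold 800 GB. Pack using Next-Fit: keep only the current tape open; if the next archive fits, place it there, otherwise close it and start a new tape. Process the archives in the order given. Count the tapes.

Put 305 GB in tape 1; 495 GB remain.
Put 302 GB in tape 1; 193 GB remain.
Put 313 GB in tape 2; 487 GB remain.
Put 306 GB in tape 2; 181 GB remain.
Put 306 GB in tape 3; 494 GB remain.
Put 297 GB in tape 3; 197 GB remain.
Put 342 GB in tape 4; 458 GB remain.
Put 271 GB in tape 4; 187 GB remain.
Put 279 GB in tape 5; 521 GB remain.
Put 289 GB in tape 5; 232 GB remain.
Put 300 GB in tape 6; 500 GB remain.
Put 295 GB in tape 6; 205 GB remain.
Put 285 GB in tape 7; 515 GB remain.
Final tapes: [305,302] [313,306] [306,297] [342,271] [279,289] [300,295] [285].

7 tapes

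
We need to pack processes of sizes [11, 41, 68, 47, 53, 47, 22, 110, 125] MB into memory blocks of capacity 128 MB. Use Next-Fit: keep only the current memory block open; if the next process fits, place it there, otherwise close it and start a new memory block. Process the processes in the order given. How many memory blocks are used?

5 memory blocks

memory block 1: place 11 MB, 117 MB left
memory block 1: place 41 MB, 76 MB left
memory block 1: place 68 MB, 8 MB left
memory block 2: place 47 MB, 81 MB left
memory block 2: place 53 MB, 28 MB left
memory block 3: place 47 MB, 81 MB left
memory block 3: place 22 MB, 59 MB left
memory block 4: place 110 MB, 18 MB left
memory block 5: place 125 MB, 3 MB left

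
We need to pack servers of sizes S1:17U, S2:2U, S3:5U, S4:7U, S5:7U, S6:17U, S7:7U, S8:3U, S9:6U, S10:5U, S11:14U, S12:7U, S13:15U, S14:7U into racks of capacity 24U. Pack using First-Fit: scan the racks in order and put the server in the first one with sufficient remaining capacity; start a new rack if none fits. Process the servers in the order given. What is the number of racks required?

rack 1: place S1 (17U), 7U left
rack 1: place S2 (2U), 5U left
rack 1: place S3 (5U), 0U left
rack 2: place S4 (7U), 17U left
rack 2: place S5 (7U), 10U left
rack 3: place S6 (17U), 7U left
rack 2: place S7 (7U), 3U left
rack 2: place S8 (3U), 0U left
rack 3: place S9 (6U), 1U left
rack 4: place S10 (5U), 19U left
rack 4: place S11 (14U), 5U left
rack 5: place S12 (7U), 17U left
rack 5: place S13 (15U), 2U left
rack 6: place S14 (7U), 17U left
Final racks: [17,2,5] [7,7,7,3] [17,6] [5,14] [7,15] [7].

6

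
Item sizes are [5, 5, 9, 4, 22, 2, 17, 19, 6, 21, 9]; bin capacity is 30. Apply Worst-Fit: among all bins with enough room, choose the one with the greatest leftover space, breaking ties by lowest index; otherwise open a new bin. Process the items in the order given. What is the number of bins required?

5 bins

bin 1: place 5, 25 left
bin 1: place 5, 20 left
bin 1: place 9, 11 left
bin 1: place 4, 7 left
bin 2: place 22, 8 left
bin 2: place 2, 6 left
bin 3: place 17, 13 left
bin 4: place 19, 11 left
bin 3: place 6, 7 left
bin 5: place 21, 9 left
bin 4: place 9, 2 left
Final bins: [5,5,9,4] [22,2] [17,6] [19,9] [21].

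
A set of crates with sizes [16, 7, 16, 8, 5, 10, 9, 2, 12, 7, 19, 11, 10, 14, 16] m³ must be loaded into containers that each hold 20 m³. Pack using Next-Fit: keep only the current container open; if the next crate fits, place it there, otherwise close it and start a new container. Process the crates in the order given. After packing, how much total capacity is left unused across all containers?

78

16 m³ → container 1 (remaining 4 m³)
7 m³ → container 2 (remaining 13 m³)
16 m³ → container 3 (remaining 4 m³)
8 m³ → container 4 (remaining 12 m³)
5 m³ → container 4 (remaining 7 m³)
10 m³ → container 5 (remaining 10 m³)
9 m³ → container 5 (remaining 1 m³)
2 m³ → container 6 (remaining 18 m³)
12 m³ → container 6 (remaining 6 m³)
7 m³ → container 7 (remaining 13 m³)
19 m³ → container 8 (remaining 1 m³)
11 m³ → container 9 (remaining 9 m³)
10 m³ → container 10 (remaining 10 m³)
14 m³ → container 11 (remaining 6 m³)
16 m³ → container 12 (remaining 4 m³)
12 containers × 20 m³ = 240 m³; used 162 m³; unused 78 m³.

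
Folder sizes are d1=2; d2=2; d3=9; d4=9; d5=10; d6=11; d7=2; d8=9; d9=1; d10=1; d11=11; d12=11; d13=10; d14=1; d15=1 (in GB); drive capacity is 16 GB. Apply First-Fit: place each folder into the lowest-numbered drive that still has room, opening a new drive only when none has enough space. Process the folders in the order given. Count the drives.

d1 (2 GB) → drive 1 (remaining 14 GB)
d2 (2 GB) → drive 1 (remaining 12 GB)
d3 (9 GB) → drive 1 (remaining 3 GB)
d4 (9 GB) → drive 2 (remaining 7 GB)
d5 (10 GB) → drive 3 (remaining 6 GB)
d6 (11 GB) → drive 4 (remaining 5 GB)
d7 (2 GB) → drive 1 (remaining 1 GB)
d8 (9 GB) → drive 5 (remaining 7 GB)
d9 (1 GB) → drive 1 (remaining 0 GB)
d10 (1 GB) → drive 2 (remaining 6 GB)
d11 (11 GB) → drive 6 (remaining 5 GB)
d12 (11 GB) → drive 7 (remaining 5 GB)
d13 (10 GB) → drive 8 (remaining 6 GB)
d14 (1 GB) → drive 2 (remaining 5 GB)
d15 (1 GB) → drive 2 (remaining 4 GB)
Final drives: [2,2,9,2,1] [9,1,1,1] [10] [11] [9] [11] [11] [10].

8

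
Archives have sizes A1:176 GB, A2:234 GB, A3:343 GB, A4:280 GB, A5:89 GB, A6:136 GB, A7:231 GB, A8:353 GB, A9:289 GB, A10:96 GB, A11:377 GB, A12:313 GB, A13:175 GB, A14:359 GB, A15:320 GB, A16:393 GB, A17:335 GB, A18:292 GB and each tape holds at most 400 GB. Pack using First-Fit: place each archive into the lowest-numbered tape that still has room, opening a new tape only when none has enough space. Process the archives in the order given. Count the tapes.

tape 1: place A1 (176 GB), 224 GB left
tape 2: place A2 (234 GB), 166 GB left
tape 3: place A3 (343 GB), 57 GB left
tape 4: place A4 (280 GB), 120 GB left
tape 1: place A5 (89 GB), 135 GB left
tape 2: place A6 (136 GB), 30 GB left
tape 5: place A7 (231 GB), 169 GB left
tape 6: place A8 (353 GB), 47 GB left
tape 7: place A9 (289 GB), 111 GB left
tape 1: place A10 (96 GB), 39 GB left
tape 8: place A11 (377 GB), 23 GB left
tape 9: place A12 (313 GB), 87 GB left
tape 10: place A13 (175 GB), 225 GB left
tape 11: place A14 (359 GB), 41 GB left
tape 12: place A15 (320 GB), 80 GB left
tape 13: place A16 (393 GB), 7 GB left
tape 14: place A17 (335 GB), 65 GB left
tape 15: place A18 (292 GB), 108 GB left
Final tapes: [176,89,96] [234,136] [343] [280] [231] [353] [289] [377] [313] [175] [359] [320] [393] [335] [292].

15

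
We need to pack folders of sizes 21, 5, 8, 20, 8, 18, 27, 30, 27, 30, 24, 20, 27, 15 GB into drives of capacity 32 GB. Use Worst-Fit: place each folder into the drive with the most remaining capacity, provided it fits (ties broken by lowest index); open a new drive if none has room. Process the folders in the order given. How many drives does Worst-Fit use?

11

Put 21 GB in drive 1; 11 GB remain.
Put 5 GB in drive 1; 6 GB remain.
Put 8 GB in drive 2; 24 GB remain.
Put 20 GB in drive 2; 4 GB remain.
Put 8 GB in drive 3; 24 GB remain.
Put 18 GB in drive 3; 6 GB remain.
Put 27 GB in drive 4; 5 GB remain.
Put 30 GB in drive 5; 2 GB remain.
Put 27 GB in drive 6; 5 GB remain.
Put 30 GB in drive 7; 2 GB remain.
Put 24 GB in drive 8; 8 GB remain.
Put 20 GB in drive 9; 12 GB remain.
Put 27 GB in drive 10; 5 GB remain.
Put 15 GB in drive 11; 17 GB remain.
Final drives: [21,5] [8,20] [8,18] [27] [30] [27] [30] [24] [20] [27] [15].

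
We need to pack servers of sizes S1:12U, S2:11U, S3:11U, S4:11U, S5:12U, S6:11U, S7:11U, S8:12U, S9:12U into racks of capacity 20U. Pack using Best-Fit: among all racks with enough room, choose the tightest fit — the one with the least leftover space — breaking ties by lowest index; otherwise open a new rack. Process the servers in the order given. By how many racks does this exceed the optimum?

0

Best-Fit: [12] [11] [11] [11] [12] [11] [11] [12] [12] → 9 racks.
9 servers exceed 10U (half the capacity), and no two of those can share a rack, so at least 9 racks are needed.
So 9 is already optimal.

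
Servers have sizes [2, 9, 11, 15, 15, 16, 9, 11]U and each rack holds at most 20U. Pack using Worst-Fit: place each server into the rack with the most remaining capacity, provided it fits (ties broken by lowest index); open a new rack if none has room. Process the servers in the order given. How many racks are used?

6 racks

rack 1: place 2U, 18U left
rack 1: place 9U, 9U left
rack 2: place 11U, 9U left
rack 3: place 15U, 5U left
rack 4: place 15U, 5U left
rack 5: place 16U, 4U left
rack 1: place 9U, 0U left
rack 6: place 11U, 9U left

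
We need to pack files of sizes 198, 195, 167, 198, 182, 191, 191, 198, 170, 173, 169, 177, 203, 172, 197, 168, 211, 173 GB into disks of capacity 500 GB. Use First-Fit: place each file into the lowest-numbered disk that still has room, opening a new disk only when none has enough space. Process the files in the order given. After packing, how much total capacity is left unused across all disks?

1167

disk 1: place 198 GB, 302 GB left
disk 1: place 195 GB, 107 GB left
disk 2: place 167 GB, 333 GB left
disk 2: place 198 GB, 135 GB left
disk 3: place 182 GB, 318 GB left
disk 3: place 191 GB, 127 GB left
disk 4: place 191 GB, 309 GB left
disk 4: place 198 GB, 111 GB left
disk 5: place 170 GB, 330 GB left
disk 5: place 173 GB, 157 GB left
disk 6: place 169 GB, 331 GB left
disk 6: place 177 GB, 154 GB left
disk 7: place 203 GB, 297 GB left
disk 7: place 172 GB, 125 GB left
disk 8: place 197 GB, 303 GB left
disk 8: place 168 GB, 135 GB left
disk 9: place 211 GB, 289 GB left
disk 9: place 173 GB, 116 GB left
9 disks × 500 GB = 4500 GB; used 3333 GB; unused 1167 GB.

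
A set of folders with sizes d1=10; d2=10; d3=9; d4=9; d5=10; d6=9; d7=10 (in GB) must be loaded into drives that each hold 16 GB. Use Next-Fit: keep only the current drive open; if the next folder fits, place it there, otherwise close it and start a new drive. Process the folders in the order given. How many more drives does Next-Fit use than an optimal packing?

Next-Fit: [10] [10] [9] [9] [10] [9] [10] → 7 drives.
7 folders exceed 8 GB (half the capacity), and no two of those can share a drive, so at least 7 drives are needed.
So 7 is already optimal.

0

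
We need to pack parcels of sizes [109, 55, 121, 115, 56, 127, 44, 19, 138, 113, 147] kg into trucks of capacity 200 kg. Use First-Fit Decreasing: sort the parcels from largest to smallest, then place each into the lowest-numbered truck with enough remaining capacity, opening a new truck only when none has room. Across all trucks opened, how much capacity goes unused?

Sorted descending: 147, 138, 127, 121, 115, 113, 109, 56, 55, 44, 19.
truck 1: place 147 kg, 53 kg left
truck 2: place 138 kg, 62 kg left
truck 3: place 127 kg, 73 kg left
truck 4: place 121 kg, 79 kg left
truck 5: place 115 kg, 85 kg left
truck 6: place 113 kg, 87 kg left
truck 7: place 109 kg, 91 kg left
truck 2: place 56 kg, 6 kg left
truck 3: place 55 kg, 18 kg left
truck 1: place 44 kg, 9 kg left
truck 4: place 19 kg, 60 kg left
7 trucks × 200 kg = 1400 kg; used 1044 kg; unused 356 kg.

356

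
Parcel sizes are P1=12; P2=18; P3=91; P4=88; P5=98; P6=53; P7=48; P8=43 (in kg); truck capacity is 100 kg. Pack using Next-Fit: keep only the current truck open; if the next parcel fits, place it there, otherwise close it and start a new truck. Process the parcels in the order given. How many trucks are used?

P1 (12 kg) → truck 1 (remaining 88 kg)
P2 (18 kg) → truck 1 (remaining 70 kg)
P3 (91 kg) → truck 2 (remaining 9 kg)
P4 (88 kg) → truck 3 (remaining 12 kg)
P5 (98 kg) → truck 4 (remaining 2 kg)
P6 (53 kg) → truck 5 (remaining 47 kg)
P7 (48 kg) → truck 6 (remaining 52 kg)
P8 (43 kg) → truck 6 (remaining 9 kg)

6 trucks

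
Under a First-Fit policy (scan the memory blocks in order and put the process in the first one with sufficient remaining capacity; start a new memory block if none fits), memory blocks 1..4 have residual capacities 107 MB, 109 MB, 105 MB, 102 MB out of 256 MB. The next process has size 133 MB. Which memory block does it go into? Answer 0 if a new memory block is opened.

0

No memory block has ≥ 133 MB free, so a new memory block is opened.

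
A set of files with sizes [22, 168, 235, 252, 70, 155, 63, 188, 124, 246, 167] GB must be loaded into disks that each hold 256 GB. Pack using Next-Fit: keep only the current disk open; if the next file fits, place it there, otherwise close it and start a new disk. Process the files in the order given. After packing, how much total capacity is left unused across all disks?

358

22 GB → disk 1 (remaining 234 GB)
168 GB → disk 1 (remaining 66 GB)
235 GB → disk 2 (remaining 21 GB)
252 GB → disk 3 (remaining 4 GB)
70 GB → disk 4 (remaining 186 GB)
155 GB → disk 4 (remaining 31 GB)
63 GB → disk 5 (remaining 193 GB)
188 GB → disk 5 (remaining 5 GB)
124 GB → disk 6 (remaining 132 GB)
246 GB → disk 7 (remaining 10 GB)
167 GB → disk 8 (remaining 89 GB)
8 disks × 256 GB = 2048 GB; used 1690 GB; unused 358 GB.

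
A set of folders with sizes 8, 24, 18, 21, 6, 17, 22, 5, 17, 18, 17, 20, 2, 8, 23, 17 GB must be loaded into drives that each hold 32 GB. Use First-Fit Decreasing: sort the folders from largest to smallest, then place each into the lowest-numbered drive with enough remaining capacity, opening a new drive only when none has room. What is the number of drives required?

Sorted descending: 24, 23, 22, 21, 20, 18, 18, 17, 17, 17, 17, 8, 8, 6, 5, 2.
Put 24 GB in drive 1; 8 GB remain.
Put 23 GB in drive 2; 9 GB remain.
Put 22 GB in drive 3; 10 GB remain.
Put 21 GB in drive 4; 11 GB remain.
Put 20 GB in drive 5; 12 GB remain.
Put 18 GB in drive 6; 14 GB remain.
Put 18 GB in drive 7; 14 GB remain.
Put 17 GB in drive 8; 15 GB remain.
Put 17 GB in drive 9; 15 GB remain.
Put 17 GB in drive 10; 15 GB remain.
Put 17 GB in drive 11; 15 GB remain.
Put 8 GB in drive 1; 0 GB remain.
Put 8 GB in drive 2; 1 GB remain.
Put 6 GB in drive 3; 4 GB remain.
Put 5 GB in drive 4; 6 GB remain.
Put 2 GB in drive 3; 2 GB remain.
Final drives: [24,8] [23,8] [22,6,2] [21,5] [20] [18] [18] [17] [17] [17] [17].

11 drives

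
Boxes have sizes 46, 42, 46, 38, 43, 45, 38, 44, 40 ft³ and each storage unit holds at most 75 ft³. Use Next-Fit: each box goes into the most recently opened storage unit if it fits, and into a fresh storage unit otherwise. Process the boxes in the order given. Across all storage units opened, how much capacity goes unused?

Put 46 ft³ in storage unit 1; 29 ft³ remain.
Put 42 ft³ in storage unit 2; 33 ft³ remain.
Put 46 ft³ in storage unit 3; 29 ft³ remain.
Put 38 ft³ in storage unit 4; 37 ft³ remain.
Put 43 ft³ in storage unit 5; 32 ft³ remain.
Put 45 ft³ in storage unit 6; 30 ft³ remain.
Put 38 ft³ in storage unit 7; 37 ft³ remain.
Put 44 ft³ in storage unit 8; 31 ft³ remain.
Put 40 ft³ in storage unit 9; 35 ft³ remain.
9 storage units × 75 ft³ = 675 ft³; used 382 ft³; unused 293 ft³.

293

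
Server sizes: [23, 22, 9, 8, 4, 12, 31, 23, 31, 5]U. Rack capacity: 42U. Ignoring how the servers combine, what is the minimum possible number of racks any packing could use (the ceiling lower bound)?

4

Total size = 23 + 22 + 9 + 8 + 4 + 12 + 31 + 23 + 31 + 5 = 168U.
⌈168 / 42⌉ = 4.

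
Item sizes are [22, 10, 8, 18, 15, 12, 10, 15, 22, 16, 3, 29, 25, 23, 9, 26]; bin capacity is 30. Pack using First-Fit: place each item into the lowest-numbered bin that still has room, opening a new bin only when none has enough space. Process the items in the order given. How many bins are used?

10 bins

22 → bin 1 (remaining 8)
10 → bin 2 (remaining 20)
8 → bin 1 (remaining 0)
18 → bin 2 (remaining 2)
15 → bin 3 (remaining 15)
12 → bin 3 (remaining 3)
10 → bin 4 (remaining 20)
15 → bin 4 (remaining 5)
22 → bin 5 (remaining 8)
16 → bin 6 (remaining 14)
3 → bin 3 (remaining 0)
29 → bin 7 (remaining 1)
25 → bin 8 (remaining 5)
23 → bin 9 (remaining 7)
9 → bin 6 (remaining 5)
26 → bin 10 (remaining 4)
Final bins: [22,8] [10,18] [15,12,3] [10,15] [22] [16,9] [29] [25] [23] [26].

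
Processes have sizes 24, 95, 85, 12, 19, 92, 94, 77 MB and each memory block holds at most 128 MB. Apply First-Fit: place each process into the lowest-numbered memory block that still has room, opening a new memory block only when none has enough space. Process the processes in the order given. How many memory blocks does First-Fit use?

5

24 MB → memory block 1 (remaining 104 MB)
95 MB → memory block 1 (remaining 9 MB)
85 MB → memory block 2 (remaining 43 MB)
12 MB → memory block 2 (remaining 31 MB)
19 MB → memory block 2 (remaining 12 MB)
92 MB → memory block 3 (remaining 36 MB)
94 MB → memory block 4 (remaining 34 MB)
77 MB → memory block 5 (remaining 51 MB)
Final memory blocks: [24,95] [85,12,19] [92] [94] [77].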